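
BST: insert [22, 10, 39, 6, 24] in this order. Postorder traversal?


Root = 22; build tree by BST insertion.
Postorder traversal: [6, 10, 24, 39, 22]


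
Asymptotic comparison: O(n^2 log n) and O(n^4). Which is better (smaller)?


n^2 log n grows slower than quartic
O(n^2 log n) is asymptotically smaller; O(n^4) grows faster


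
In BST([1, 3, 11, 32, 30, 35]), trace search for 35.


BST root = 1
Search for 35: compare at each node
Path: [1, 3, 11, 32, 35]


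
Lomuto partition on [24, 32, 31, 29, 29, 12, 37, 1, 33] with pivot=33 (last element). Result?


Elements <= 33 go left of pivot.
Result: [24, 32, 31, 29, 29, 12, 1, 33, 37], pivot at index 7


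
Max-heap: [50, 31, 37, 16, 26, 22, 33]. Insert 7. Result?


Append 7: [50, 31, 37, 16, 26, 22, 33, 7]
Bubble up: no swaps needed
Result: [50, 31, 37, 16, 26, 22, 33, 7]


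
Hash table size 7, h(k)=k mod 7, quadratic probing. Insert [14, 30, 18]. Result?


Insertions: 14->slot 0; 30->slot 2; 18->slot 4
Table: [14, None, 30, None, 18, None, None]


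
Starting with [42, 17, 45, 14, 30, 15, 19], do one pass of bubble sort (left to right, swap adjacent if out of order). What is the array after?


After one pass: [17, 42, 14, 30, 15, 19, 45]


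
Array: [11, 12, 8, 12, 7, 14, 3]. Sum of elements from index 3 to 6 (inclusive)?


Prefix sums: [0, 11, 23, 31, 43, 50, 64, 67]
Sum[3..6] = prefix[7] - prefix[3] = 67 - 31 = 36


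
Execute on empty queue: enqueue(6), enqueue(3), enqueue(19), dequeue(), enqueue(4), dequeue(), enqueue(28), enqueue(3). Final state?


enqueue(6) -> [6]
enqueue(3) -> [6, 3]
enqueue(19) -> [6, 3, 19]
dequeue() returns 6 -> [3, 19]
enqueue(4) -> [3, 19, 4]
dequeue() returns 3 -> [19, 4]
enqueue(28) -> [19, 4, 28]
enqueue(3) -> [19, 4, 28, 3]
Final queue (front to back): [19, 4, 28, 3]


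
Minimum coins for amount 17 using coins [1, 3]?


dp[0]=0; dp[i]=1+min(dp[i-c] for c in coins)
...dp[12]=4, dp[13]=5, dp[14]=6, dp[15]=5, dp[16]=6, dp[17]=7
Minimum coins for 17 = 7


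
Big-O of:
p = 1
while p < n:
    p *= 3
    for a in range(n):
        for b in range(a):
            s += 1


Per nesting level: O(log n) * O(n) * O(n) [triangular over a] = O(n^2 log n)
Complexity: O(n^2 log n)


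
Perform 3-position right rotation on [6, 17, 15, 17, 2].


Right rotate by 3: [15, 17, 2, 6, 17]


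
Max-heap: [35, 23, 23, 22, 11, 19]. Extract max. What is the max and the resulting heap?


Max = 35
Replace root with last, heapify down
Resulting heap: [23, 22, 23, 19, 11]


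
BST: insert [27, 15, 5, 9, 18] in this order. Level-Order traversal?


Root = 27; build tree by BST insertion.
Level-Order traversal: [27, 15, 5, 18, 9]


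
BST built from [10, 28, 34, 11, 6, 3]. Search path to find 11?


BST root = 10
Search for 11: compare at each node
Path: [10, 28, 11]


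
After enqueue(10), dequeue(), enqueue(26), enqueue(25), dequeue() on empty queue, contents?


enqueue(10) -> [10]
dequeue() returns 10 -> []
enqueue(26) -> [26]
enqueue(25) -> [26, 25]
dequeue() returns 26 -> [25]
Final queue (front to back): [25]


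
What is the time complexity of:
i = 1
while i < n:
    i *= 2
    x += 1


Per nesting level: O(log n) = O(log n)
Complexity: O(log n)


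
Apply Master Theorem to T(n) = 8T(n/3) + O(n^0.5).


a=8, b=3, c=0.5. log_3(8)=1.893 > c=0.5. Case 1: O(n^log_b(a)) = O(n^1.893)
Complexity: O(n^1.893)


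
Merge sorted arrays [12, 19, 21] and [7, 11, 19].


Compare heads, take smaller each step.
Merged: [7, 11, 12, 19, 19, 21]


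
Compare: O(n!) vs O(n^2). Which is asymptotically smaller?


quadratic grows slower than factorial
O(n^2) is asymptotically smaller; O(n!) grows faster


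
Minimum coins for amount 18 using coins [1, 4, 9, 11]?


dp[0]=0; dp[i]=1+min(dp[i-c] for c in coins)
...dp[13]=2, dp[14]=3, dp[15]=2, dp[16]=3, dp[17]=3, dp[18]=2
Minimum coins for 18 = 2


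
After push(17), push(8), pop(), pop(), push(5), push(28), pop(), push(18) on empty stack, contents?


push(17) -> [17]
push(8) -> [17, 8]
pop() returns 8 -> [17]
pop() returns 17 -> []
push(5) -> [5]
push(28) -> [5, 28]
pop() returns 28 -> [5]
push(18) -> [5, 18]
Final stack (bottom to top): [5, 18]


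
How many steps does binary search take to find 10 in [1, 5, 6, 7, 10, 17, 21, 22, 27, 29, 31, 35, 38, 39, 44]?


Search for 10:
[0,14] mid=7 arr[7]=22
[0,6] mid=3 arr[3]=7
[4,6] mid=5 arr[5]=17
[4,4] mid=4 arr[4]=10
Total: 4 comparisons


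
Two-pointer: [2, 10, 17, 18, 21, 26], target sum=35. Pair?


Two pointers: lo=0, hi=5
Found pair: (17, 18) summing to 35


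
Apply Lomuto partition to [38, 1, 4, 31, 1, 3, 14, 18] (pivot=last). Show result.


Elements <= 18 go left of pivot.
Result: [1, 4, 1, 3, 14, 18, 38, 31], pivot at index 5


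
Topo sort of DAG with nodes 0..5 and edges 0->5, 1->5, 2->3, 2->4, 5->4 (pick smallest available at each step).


Kahn's algorithm, process smallest node first
Order: [0, 1, 2, 3, 5, 4]


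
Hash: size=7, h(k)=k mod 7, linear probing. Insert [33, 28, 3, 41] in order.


Insertions: 33->slot 5; 28->slot 0; 3->slot 3; 41->slot 6
Table: [28, None, None, 3, None, 33, 41]


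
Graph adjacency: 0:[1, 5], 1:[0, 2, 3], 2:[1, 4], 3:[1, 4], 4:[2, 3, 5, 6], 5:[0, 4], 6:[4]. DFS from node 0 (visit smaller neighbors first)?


DFS stack-based: start with [0]
Visit order: [0, 1, 2, 4, 3, 5, 6]


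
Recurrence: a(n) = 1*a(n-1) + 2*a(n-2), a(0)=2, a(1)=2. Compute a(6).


Build bottom-up:
...a(4)=22, a(5)=42, a(6)=1*42+2*22=86


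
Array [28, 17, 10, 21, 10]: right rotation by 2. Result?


Right rotate by 2: [21, 10, 28, 17, 10]


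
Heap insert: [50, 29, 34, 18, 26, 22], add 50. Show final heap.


Append 50: [50, 29, 34, 18, 26, 22, 50]
Bubble up: swap idx 6(50) with idx 2(34)
Result: [50, 29, 50, 18, 26, 22, 34]


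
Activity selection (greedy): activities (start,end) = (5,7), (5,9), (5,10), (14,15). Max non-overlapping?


Greedy: pick earliest-ending, then skip overlaps.
Selected (2 activities): [(5, 7), (14, 15)]


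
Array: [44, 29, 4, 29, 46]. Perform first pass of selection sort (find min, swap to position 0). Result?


After one pass: [4, 29, 44, 29, 46]


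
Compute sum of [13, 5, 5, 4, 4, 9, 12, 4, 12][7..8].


Prefix sums: [0, 13, 18, 23, 27, 31, 40, 52, 56, 68]
Sum[7..8] = prefix[9] - prefix[7] = 68 - 52 = 16


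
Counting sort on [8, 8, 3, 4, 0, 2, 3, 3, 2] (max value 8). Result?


Count array: [1, 0, 2, 3, 1, 0, 0, 0, 2]
Reconstruct: [0, 2, 2, 3, 3, 3, 4, 8, 8]


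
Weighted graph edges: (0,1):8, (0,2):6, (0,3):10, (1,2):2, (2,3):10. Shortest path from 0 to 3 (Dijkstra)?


Dijkstra from 0:
Distances: {0: 0, 1: 8, 2: 6, 3: 10}
Shortest distance to 3 = 10, path = [0, 3]


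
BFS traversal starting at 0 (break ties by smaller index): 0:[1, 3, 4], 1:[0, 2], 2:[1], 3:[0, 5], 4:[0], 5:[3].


BFS queue: start with [0]
Visit order: [0, 1, 3, 4, 2, 5]


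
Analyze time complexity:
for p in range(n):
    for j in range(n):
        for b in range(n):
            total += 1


Per nesting level: O(n) * O(n) * O(n) = O(n^3)
Complexity: O(n^3)


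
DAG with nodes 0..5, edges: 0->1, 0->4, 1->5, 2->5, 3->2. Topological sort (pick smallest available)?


Kahn's algorithm, process smallest node first
Order: [0, 1, 3, 2, 4, 5]


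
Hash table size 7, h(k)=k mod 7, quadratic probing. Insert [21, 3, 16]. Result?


Insertions: 21->slot 0; 3->slot 3; 16->slot 2
Table: [21, None, 16, 3, None, None, None]


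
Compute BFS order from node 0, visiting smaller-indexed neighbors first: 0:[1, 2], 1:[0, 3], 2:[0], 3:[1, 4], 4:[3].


BFS queue: start with [0]
Visit order: [0, 1, 2, 3, 4]


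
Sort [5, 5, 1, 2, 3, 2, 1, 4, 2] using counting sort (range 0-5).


Count array: [0, 2, 3, 1, 1, 2]
Reconstruct: [1, 1, 2, 2, 2, 3, 4, 5, 5]


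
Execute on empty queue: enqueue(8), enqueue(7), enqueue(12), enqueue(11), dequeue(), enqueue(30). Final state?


enqueue(8) -> [8]
enqueue(7) -> [8, 7]
enqueue(12) -> [8, 7, 12]
enqueue(11) -> [8, 7, 12, 11]
dequeue() returns 8 -> [7, 12, 11]
enqueue(30) -> [7, 12, 11, 30]
Final queue (front to back): [7, 12, 11, 30]


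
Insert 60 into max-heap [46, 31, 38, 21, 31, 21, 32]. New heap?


Append 60: [46, 31, 38, 21, 31, 21, 32, 60]
Bubble up: swap idx 7(60) with idx 3(21); swap idx 3(60) with idx 1(31); swap idx 1(60) with idx 0(46)
Result: [60, 46, 38, 31, 31, 21, 32, 21]


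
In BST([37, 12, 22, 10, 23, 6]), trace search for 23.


BST root = 37
Search for 23: compare at each node
Path: [37, 12, 22, 23]


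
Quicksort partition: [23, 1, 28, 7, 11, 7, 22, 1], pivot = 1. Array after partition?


Elements <= 1 go left of pivot.
Result: [1, 1, 28, 7, 11, 7, 22, 23], pivot at index 1


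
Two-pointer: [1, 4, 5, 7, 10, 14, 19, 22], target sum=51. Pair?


Two pointers: lo=0, hi=7
No pair sums to 51


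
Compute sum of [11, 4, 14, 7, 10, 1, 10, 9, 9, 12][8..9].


Prefix sums: [0, 11, 15, 29, 36, 46, 47, 57, 66, 75, 87]
Sum[8..9] = prefix[10] - prefix[8] = 87 - 66 = 21


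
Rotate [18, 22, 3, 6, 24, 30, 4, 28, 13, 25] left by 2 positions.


Left rotate by 2: [3, 6, 24, 30, 4, 28, 13, 25, 18, 22]


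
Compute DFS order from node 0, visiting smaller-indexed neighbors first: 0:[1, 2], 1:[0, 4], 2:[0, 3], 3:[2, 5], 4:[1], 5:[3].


DFS stack-based: start with [0]
Visit order: [0, 1, 4, 2, 3, 5]


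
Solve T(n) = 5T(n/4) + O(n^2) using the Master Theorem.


a=5, b=4, c=2. log_4(5)=1.161 < c=2. Case 3: O(n^c) = O(n^2)
Complexity: O(n^2)


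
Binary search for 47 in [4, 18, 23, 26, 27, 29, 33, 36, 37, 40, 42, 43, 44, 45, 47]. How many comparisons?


Search for 47:
[0,14] mid=7 arr[7]=36
[8,14] mid=11 arr[11]=43
[12,14] mid=13 arr[13]=45
[14,14] mid=14 arr[14]=47
Total: 4 comparisons


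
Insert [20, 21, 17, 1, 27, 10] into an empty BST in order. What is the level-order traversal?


Root = 20; build tree by BST insertion.
Level-Order traversal: [20, 17, 21, 1, 27, 10]


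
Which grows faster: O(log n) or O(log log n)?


double-logarithmic grows slower than logarithmic
O(log log n) is asymptotically smaller; O(log n) grows faster


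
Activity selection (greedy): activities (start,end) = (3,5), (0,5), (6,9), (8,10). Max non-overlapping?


Greedy: pick earliest-ending, then skip overlaps.
Selected (2 activities): [(3, 5), (6, 9)]


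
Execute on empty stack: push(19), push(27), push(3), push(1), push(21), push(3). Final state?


push(19) -> [19]
push(27) -> [19, 27]
push(3) -> [19, 27, 3]
push(1) -> [19, 27, 3, 1]
push(21) -> [19, 27, 3, 1, 21]
push(3) -> [19, 27, 3, 1, 21, 3]
Final stack (bottom to top): [19, 27, 3, 1, 21, 3]


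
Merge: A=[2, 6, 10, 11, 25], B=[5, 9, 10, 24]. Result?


Compare heads, take smaller each step.
Merged: [2, 5, 6, 9, 10, 10, 11, 24, 25]


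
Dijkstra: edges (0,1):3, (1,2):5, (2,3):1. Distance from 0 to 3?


Dijkstra from 0:
Distances: {0: 0, 1: 3, 2: 8, 3: 9}
Shortest distance to 3 = 9, path = [0, 1, 2, 3]


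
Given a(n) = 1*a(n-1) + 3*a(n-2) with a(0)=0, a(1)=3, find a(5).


Build bottom-up:
...a(3)=12, a(4)=21, a(5)=1*21+3*12=57


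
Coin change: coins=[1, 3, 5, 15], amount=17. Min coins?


dp[0]=0; dp[i]=1+min(dp[i-c] for c in coins)
...dp[12]=4, dp[13]=3, dp[14]=4, dp[15]=1, dp[16]=2, dp[17]=3
Minimum coins for 17 = 3


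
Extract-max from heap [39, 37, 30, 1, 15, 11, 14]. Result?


Max = 39
Replace root with last, heapify down
Resulting heap: [37, 15, 30, 1, 14, 11]


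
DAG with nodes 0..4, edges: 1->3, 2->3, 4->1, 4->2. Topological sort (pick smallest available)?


Kahn's algorithm, process smallest node first
Order: [0, 4, 1, 2, 3]


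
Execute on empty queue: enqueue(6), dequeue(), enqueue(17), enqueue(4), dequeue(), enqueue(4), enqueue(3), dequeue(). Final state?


enqueue(6) -> [6]
dequeue() returns 6 -> []
enqueue(17) -> [17]
enqueue(4) -> [17, 4]
dequeue() returns 17 -> [4]
enqueue(4) -> [4, 4]
enqueue(3) -> [4, 4, 3]
dequeue() returns 4 -> [4, 3]
Final queue (front to back): [4, 3]


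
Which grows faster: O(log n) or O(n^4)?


logarithmic grows slower than quartic
O(log n) is asymptotically smaller; O(n^4) grows faster


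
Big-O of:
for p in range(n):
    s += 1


Per nesting level: O(n) = O(n)
Complexity: O(n)


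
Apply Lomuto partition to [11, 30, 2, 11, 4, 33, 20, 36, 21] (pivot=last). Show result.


Elements <= 21 go left of pivot.
Result: [11, 2, 11, 4, 20, 21, 30, 36, 33], pivot at index 5


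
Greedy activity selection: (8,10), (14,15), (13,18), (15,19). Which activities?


Greedy: pick earliest-ending, then skip overlaps.
Selected (3 activities): [(8, 10), (14, 15), (15, 19)]


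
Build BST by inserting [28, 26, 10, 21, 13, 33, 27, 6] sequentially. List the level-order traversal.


Root = 28; build tree by BST insertion.
Level-Order traversal: [28, 26, 33, 10, 27, 6, 21, 13]


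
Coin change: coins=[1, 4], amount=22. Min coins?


dp[0]=0; dp[i]=1+min(dp[i-c] for c in coins)
...dp[17]=5, dp[18]=6, dp[19]=7, dp[20]=5, dp[21]=6, dp[22]=7
Minimum coins for 22 = 7


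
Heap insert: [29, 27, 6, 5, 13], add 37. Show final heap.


Append 37: [29, 27, 6, 5, 13, 37]
Bubble up: swap idx 5(37) with idx 2(6); swap idx 2(37) with idx 0(29)
Result: [37, 27, 29, 5, 13, 6]


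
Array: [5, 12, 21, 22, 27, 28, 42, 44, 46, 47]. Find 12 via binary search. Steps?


Search for 12:
[0,9] mid=4 arr[4]=27
[0,3] mid=1 arr[1]=12
Total: 2 comparisons


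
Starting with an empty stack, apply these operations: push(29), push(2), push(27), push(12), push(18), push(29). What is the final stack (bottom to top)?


push(29) -> [29]
push(2) -> [29, 2]
push(27) -> [29, 2, 27]
push(12) -> [29, 2, 27, 12]
push(18) -> [29, 2, 27, 12, 18]
push(29) -> [29, 2, 27, 12, 18, 29]
Final stack (bottom to top): [29, 2, 27, 12, 18, 29]


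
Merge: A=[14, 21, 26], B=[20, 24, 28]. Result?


Compare heads, take smaller each step.
Merged: [14, 20, 21, 24, 26, 28]


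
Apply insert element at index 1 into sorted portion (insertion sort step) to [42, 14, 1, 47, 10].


After one pass: [14, 42, 1, 47, 10]


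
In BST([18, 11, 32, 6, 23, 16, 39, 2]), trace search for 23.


BST root = 18
Search for 23: compare at each node
Path: [18, 32, 23]


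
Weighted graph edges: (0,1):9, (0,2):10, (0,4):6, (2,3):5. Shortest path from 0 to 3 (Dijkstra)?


Dijkstra from 0:
Distances: {0: 0, 1: 9, 2: 10, 3: 15, 4: 6}
Shortest distance to 3 = 15, path = [0, 2, 3]


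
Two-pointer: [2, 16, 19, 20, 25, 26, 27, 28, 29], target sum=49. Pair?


Two pointers: lo=0, hi=8
Found pair: (20, 29) summing to 49


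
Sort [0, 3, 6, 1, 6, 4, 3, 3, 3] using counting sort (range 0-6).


Count array: [1, 1, 0, 4, 1, 0, 2]
Reconstruct: [0, 1, 3, 3, 3, 3, 4, 6, 6]


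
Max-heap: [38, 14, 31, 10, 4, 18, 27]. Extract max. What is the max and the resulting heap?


Max = 38
Replace root with last, heapify down
Resulting heap: [31, 14, 27, 10, 4, 18]


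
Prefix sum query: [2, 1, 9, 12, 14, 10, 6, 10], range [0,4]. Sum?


Prefix sums: [0, 2, 3, 12, 24, 38, 48, 54, 64]
Sum[0..4] = prefix[5] - prefix[0] = 38 - 0 = 38


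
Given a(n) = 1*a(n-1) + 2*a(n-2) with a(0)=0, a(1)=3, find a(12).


Build bottom-up:
...a(10)=1023, a(11)=2049, a(12)=1*2049+2*1023=4095


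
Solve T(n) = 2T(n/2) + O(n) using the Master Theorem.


a=2, b=2, c=1. log_2(2)=1 = c=1. Case 2: O(n^c log n) = O(n log n)
Complexity: O(n log n)


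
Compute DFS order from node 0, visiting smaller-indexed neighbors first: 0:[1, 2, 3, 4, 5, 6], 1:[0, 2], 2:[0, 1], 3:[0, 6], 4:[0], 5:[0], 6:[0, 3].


DFS stack-based: start with [0]
Visit order: [0, 1, 2, 3, 6, 4, 5]


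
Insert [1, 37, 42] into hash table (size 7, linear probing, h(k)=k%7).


Insertions: 1->slot 1; 37->slot 2; 42->slot 0
Table: [42, 1, 37, None, None, None, None]


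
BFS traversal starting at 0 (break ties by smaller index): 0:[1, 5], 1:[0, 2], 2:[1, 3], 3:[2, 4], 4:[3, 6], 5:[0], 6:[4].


BFS queue: start with [0]
Visit order: [0, 1, 5, 2, 3, 4, 6]


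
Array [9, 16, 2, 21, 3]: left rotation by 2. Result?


Left rotate by 2: [2, 21, 3, 9, 16]


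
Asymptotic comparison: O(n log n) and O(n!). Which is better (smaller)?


linearithmic grows slower than factorial
O(n log n) is asymptotically smaller; O(n!) grows faster


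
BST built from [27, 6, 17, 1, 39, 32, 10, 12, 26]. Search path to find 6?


BST root = 27
Search for 6: compare at each node
Path: [27, 6]


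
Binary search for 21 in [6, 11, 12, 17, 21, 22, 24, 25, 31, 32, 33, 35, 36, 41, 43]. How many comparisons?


Search for 21:
[0,14] mid=7 arr[7]=25
[0,6] mid=3 arr[3]=17
[4,6] mid=5 arr[5]=22
[4,4] mid=4 arr[4]=21
Total: 4 comparisons


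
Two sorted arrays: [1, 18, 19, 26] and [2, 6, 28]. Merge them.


Compare heads, take smaller each step.
Merged: [1, 2, 6, 18, 19, 26, 28]


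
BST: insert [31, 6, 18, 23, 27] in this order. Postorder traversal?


Root = 31; build tree by BST insertion.
Postorder traversal: [27, 23, 18, 6, 31]


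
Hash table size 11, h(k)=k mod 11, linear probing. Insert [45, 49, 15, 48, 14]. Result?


Insertions: 45->slot 1; 49->slot 5; 15->slot 4; 48->slot 6; 14->slot 3
Table: [None, 45, None, 14, 15, 49, 48, None, None, None, None]


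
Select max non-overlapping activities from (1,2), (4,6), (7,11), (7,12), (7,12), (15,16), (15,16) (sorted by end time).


Greedy: pick earliest-ending, then skip overlaps.
Selected (4 activities): [(1, 2), (4, 6), (7, 11), (15, 16)]


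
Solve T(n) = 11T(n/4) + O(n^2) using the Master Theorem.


a=11, b=4, c=2. log_4(11)=1.730 < c=2. Case 3: O(n^c) = O(n^2)
Complexity: O(n^2)


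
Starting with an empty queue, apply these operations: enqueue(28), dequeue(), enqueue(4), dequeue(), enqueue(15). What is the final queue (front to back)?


enqueue(28) -> [28]
dequeue() returns 28 -> []
enqueue(4) -> [4]
dequeue() returns 4 -> []
enqueue(15) -> [15]
Final queue (front to back): [15]


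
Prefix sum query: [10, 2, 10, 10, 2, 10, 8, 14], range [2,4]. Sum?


Prefix sums: [0, 10, 12, 22, 32, 34, 44, 52, 66]
Sum[2..4] = prefix[5] - prefix[2] = 34 - 12 = 22


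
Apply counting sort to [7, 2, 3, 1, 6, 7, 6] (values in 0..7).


Count array: [0, 1, 1, 1, 0, 0, 2, 2]
Reconstruct: [1, 2, 3, 6, 6, 7, 7]


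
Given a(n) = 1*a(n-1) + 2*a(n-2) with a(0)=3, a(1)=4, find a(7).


Build bottom-up:
...a(5)=74, a(6)=150, a(7)=1*150+2*74=298


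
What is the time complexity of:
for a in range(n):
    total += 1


Per nesting level: O(n) = O(n)
Complexity: O(n)


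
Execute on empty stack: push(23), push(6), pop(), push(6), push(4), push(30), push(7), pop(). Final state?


push(23) -> [23]
push(6) -> [23, 6]
pop() returns 6 -> [23]
push(6) -> [23, 6]
push(4) -> [23, 6, 4]
push(30) -> [23, 6, 4, 30]
push(7) -> [23, 6, 4, 30, 7]
pop() returns 7 -> [23, 6, 4, 30]
Final stack (bottom to top): [23, 6, 4, 30]


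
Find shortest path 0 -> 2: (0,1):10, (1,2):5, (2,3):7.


Dijkstra from 0:
Distances: {0: 0, 1: 10, 2: 15, 3: 22}
Shortest distance to 2 = 15, path = [0, 1, 2]


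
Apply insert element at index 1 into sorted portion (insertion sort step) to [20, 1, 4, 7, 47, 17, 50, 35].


After one pass: [1, 20, 4, 7, 47, 17, 50, 35]


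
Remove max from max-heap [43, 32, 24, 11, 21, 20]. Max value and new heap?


Max = 43
Replace root with last, heapify down
Resulting heap: [32, 21, 24, 11, 20]


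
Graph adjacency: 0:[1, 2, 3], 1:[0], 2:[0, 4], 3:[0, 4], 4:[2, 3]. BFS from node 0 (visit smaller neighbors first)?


BFS queue: start with [0]
Visit order: [0, 1, 2, 3, 4]


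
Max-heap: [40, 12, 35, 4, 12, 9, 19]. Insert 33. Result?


Append 33: [40, 12, 35, 4, 12, 9, 19, 33]
Bubble up: swap idx 7(33) with idx 3(4); swap idx 3(33) with idx 1(12)
Result: [40, 33, 35, 12, 12, 9, 19, 4]


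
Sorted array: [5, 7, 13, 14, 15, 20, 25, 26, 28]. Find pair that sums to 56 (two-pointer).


Two pointers: lo=0, hi=8
No pair sums to 56


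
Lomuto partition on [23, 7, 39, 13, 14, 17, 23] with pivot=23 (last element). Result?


Elements <= 23 go left of pivot.
Result: [23, 7, 13, 14, 17, 23, 39], pivot at index 5


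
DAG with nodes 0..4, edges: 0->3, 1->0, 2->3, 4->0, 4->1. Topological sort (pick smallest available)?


Kahn's algorithm, process smallest node first
Order: [2, 4, 1, 0, 3]


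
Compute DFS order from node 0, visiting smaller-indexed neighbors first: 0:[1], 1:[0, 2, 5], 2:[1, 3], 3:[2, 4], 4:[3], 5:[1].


DFS stack-based: start with [0]
Visit order: [0, 1, 2, 3, 4, 5]


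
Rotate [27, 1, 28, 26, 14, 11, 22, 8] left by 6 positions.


Left rotate by 6: [22, 8, 27, 1, 28, 26, 14, 11]


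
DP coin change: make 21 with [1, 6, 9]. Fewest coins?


dp[0]=0; dp[i]=1+min(dp[i-c] for c in coins)
...dp[16]=3, dp[17]=4, dp[18]=2, dp[19]=3, dp[20]=4, dp[21]=3
Minimum coins for 21 = 3


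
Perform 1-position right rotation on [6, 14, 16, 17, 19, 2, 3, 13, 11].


Right rotate by 1: [11, 6, 14, 16, 17, 19, 2, 3, 13]


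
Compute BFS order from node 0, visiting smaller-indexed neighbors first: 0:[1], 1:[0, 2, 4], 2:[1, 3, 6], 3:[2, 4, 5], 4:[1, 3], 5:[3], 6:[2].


BFS queue: start with [0]
Visit order: [0, 1, 2, 4, 3, 6, 5]


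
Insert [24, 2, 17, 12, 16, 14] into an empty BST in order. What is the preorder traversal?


Root = 24; build tree by BST insertion.
Preorder traversal: [24, 2, 17, 12, 16, 14]


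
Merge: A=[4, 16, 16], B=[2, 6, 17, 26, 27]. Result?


Compare heads, take smaller each step.
Merged: [2, 4, 6, 16, 16, 17, 26, 27]


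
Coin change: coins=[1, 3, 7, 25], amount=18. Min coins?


dp[0]=0; dp[i]=1+min(dp[i-c] for c in coins)
...dp[13]=3, dp[14]=2, dp[15]=3, dp[16]=4, dp[17]=3, dp[18]=4
Minimum coins for 18 = 4


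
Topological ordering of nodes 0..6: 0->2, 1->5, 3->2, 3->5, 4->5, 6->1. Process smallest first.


Kahn's algorithm, process smallest node first
Order: [0, 3, 2, 4, 6, 1, 5]


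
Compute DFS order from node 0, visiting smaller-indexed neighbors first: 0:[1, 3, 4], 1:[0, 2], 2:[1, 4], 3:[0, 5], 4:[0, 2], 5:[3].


DFS stack-based: start with [0]
Visit order: [0, 1, 2, 4, 3, 5]


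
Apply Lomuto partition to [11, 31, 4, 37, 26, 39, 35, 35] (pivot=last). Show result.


Elements <= 35 go left of pivot.
Result: [11, 31, 4, 26, 35, 35, 37, 39], pivot at index 5


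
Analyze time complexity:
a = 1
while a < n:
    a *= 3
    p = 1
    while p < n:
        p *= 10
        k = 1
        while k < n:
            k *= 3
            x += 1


Per nesting level: O(log n) * O(log n) * O(log n) = O((log n)^3)
Complexity: O((log n)^3)


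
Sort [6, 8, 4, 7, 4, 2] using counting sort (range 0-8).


Count array: [0, 0, 1, 0, 2, 0, 1, 1, 1]
Reconstruct: [2, 4, 4, 6, 7, 8]


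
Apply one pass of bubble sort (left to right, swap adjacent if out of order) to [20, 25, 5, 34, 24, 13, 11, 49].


After one pass: [20, 5, 25, 24, 13, 11, 34, 49]


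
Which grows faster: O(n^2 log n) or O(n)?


linear grows slower than n^2 log n
O(n) is asymptotically smaller; O(n^2 log n) grows faster


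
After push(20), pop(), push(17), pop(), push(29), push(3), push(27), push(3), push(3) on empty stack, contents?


push(20) -> [20]
pop() returns 20 -> []
push(17) -> [17]
pop() returns 17 -> []
push(29) -> [29]
push(3) -> [29, 3]
push(27) -> [29, 3, 27]
push(3) -> [29, 3, 27, 3]
push(3) -> [29, 3, 27, 3, 3]
Final stack (bottom to top): [29, 3, 27, 3, 3]


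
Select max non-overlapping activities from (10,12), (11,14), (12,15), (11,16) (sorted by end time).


Greedy: pick earliest-ending, then skip overlaps.
Selected (2 activities): [(10, 12), (12, 15)]


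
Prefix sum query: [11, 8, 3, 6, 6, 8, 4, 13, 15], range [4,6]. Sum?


Prefix sums: [0, 11, 19, 22, 28, 34, 42, 46, 59, 74]
Sum[4..6] = prefix[7] - prefix[4] = 46 - 28 = 18


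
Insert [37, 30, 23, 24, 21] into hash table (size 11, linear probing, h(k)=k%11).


Insertions: 37->slot 4; 30->slot 8; 23->slot 1; 24->slot 2; 21->slot 10
Table: [None, 23, 24, None, 37, None, None, None, 30, None, 21]


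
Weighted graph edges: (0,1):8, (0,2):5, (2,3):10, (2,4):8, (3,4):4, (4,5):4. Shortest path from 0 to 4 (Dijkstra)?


Dijkstra from 0:
Distances: {0: 0, 1: 8, 2: 5, 3: 15, 4: 13, 5: 17}
Shortest distance to 4 = 13, path = [0, 2, 4]


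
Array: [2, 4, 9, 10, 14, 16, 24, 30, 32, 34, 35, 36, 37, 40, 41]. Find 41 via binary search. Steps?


Search for 41:
[0,14] mid=7 arr[7]=30
[8,14] mid=11 arr[11]=36
[12,14] mid=13 arr[13]=40
[14,14] mid=14 arr[14]=41
Total: 4 comparisons


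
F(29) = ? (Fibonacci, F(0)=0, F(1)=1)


F(n)=F(n-1)+F(n-2)
...F(27)=196418, F(28)=317811, F(29)=514229


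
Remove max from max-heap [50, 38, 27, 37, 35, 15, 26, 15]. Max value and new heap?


Max = 50
Replace root with last, heapify down
Resulting heap: [38, 37, 27, 15, 35, 15, 26]


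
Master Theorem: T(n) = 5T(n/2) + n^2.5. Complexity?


a=5, b=2, c=2.5. log_2(5)=2.322 < c=2.5. Case 3: O(n^c) = O(n^2.500)
Complexity: O(n^2.500)


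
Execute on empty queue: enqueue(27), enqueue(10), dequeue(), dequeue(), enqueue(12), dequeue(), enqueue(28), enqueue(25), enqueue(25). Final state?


enqueue(27) -> [27]
enqueue(10) -> [27, 10]
dequeue() returns 27 -> [10]
dequeue() returns 10 -> []
enqueue(12) -> [12]
dequeue() returns 12 -> []
enqueue(28) -> [28]
enqueue(25) -> [28, 25]
enqueue(25) -> [28, 25, 25]
Final queue (front to back): [28, 25, 25]


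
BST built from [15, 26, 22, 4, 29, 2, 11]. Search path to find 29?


BST root = 15
Search for 29: compare at each node
Path: [15, 26, 29]


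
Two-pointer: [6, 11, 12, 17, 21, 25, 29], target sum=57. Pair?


Two pointers: lo=0, hi=6
No pair sums to 57


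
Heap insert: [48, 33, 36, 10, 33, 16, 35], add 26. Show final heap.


Append 26: [48, 33, 36, 10, 33, 16, 35, 26]
Bubble up: swap idx 7(26) with idx 3(10)
Result: [48, 33, 36, 26, 33, 16, 35, 10]


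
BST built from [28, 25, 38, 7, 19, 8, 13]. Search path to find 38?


BST root = 28
Search for 38: compare at each node
Path: [28, 38]


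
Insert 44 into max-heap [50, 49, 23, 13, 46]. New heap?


Append 44: [50, 49, 23, 13, 46, 44]
Bubble up: swap idx 5(44) with idx 2(23)
Result: [50, 49, 44, 13, 46, 23]


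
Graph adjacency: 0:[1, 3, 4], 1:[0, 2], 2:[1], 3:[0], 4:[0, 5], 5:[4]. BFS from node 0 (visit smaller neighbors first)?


BFS queue: start with [0]
Visit order: [0, 1, 3, 4, 2, 5]


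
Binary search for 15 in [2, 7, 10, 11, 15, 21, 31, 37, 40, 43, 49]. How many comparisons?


Search for 15:
[0,10] mid=5 arr[5]=21
[0,4] mid=2 arr[2]=10
[3,4] mid=3 arr[3]=11
[4,4] mid=4 arr[4]=15
Total: 4 comparisons


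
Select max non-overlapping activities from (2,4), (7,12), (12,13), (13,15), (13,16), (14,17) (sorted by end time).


Greedy: pick earliest-ending, then skip overlaps.
Selected (4 activities): [(2, 4), (7, 12), (12, 13), (13, 15)]


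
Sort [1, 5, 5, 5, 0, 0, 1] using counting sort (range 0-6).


Count array: [2, 2, 0, 0, 0, 3, 0]
Reconstruct: [0, 0, 1, 1, 5, 5, 5]


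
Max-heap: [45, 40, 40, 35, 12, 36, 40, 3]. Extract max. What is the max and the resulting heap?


Max = 45
Replace root with last, heapify down
Resulting heap: [40, 35, 40, 3, 12, 36, 40]


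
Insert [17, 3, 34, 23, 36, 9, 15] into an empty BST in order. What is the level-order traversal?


Root = 17; build tree by BST insertion.
Level-Order traversal: [17, 3, 34, 9, 23, 36, 15]


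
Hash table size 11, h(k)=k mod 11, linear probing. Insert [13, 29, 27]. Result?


Insertions: 13->slot 2; 29->slot 7; 27->slot 5
Table: [None, None, 13, None, None, 27, None, 29, None, None, None]


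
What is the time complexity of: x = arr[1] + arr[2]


Analysis: constant-time operation, no loop
Complexity: O(1)


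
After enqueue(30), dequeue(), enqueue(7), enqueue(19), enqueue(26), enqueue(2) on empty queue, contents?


enqueue(30) -> [30]
dequeue() returns 30 -> []
enqueue(7) -> [7]
enqueue(19) -> [7, 19]
enqueue(26) -> [7, 19, 26]
enqueue(2) -> [7, 19, 26, 2]
Final queue (front to back): [7, 19, 26, 2]


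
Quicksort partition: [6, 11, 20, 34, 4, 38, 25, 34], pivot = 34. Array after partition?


Elements <= 34 go left of pivot.
Result: [6, 11, 20, 34, 4, 25, 34, 38], pivot at index 6


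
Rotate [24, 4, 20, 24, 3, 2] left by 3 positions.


Left rotate by 3: [24, 3, 2, 24, 4, 20]


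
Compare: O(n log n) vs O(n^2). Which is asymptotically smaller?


linearithmic grows slower than quadratic
O(n log n) is asymptotically smaller; O(n^2) grows faster


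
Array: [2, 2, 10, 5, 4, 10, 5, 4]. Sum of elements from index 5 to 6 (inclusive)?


Prefix sums: [0, 2, 4, 14, 19, 23, 33, 38, 42]
Sum[5..6] = prefix[7] - prefix[5] = 38 - 23 = 15


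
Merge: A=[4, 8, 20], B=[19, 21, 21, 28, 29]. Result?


Compare heads, take smaller each step.
Merged: [4, 8, 19, 20, 21, 21, 28, 29]


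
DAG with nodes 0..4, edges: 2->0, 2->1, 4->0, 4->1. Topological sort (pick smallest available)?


Kahn's algorithm, process smallest node first
Order: [2, 3, 4, 0, 1]


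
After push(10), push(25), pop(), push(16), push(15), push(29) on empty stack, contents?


push(10) -> [10]
push(25) -> [10, 25]
pop() returns 25 -> [10]
push(16) -> [10, 16]
push(15) -> [10, 16, 15]
push(29) -> [10, 16, 15, 29]
Final stack (bottom to top): [10, 16, 15, 29]


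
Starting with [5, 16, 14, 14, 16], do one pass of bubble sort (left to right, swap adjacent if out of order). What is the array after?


After one pass: [5, 14, 14, 16, 16]


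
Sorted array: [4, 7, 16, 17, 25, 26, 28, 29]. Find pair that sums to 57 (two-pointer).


Two pointers: lo=0, hi=7
Found pair: (28, 29) summing to 57


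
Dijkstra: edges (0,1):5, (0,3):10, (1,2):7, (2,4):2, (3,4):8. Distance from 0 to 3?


Dijkstra from 0:
Distances: {0: 0, 1: 5, 2: 12, 3: 10, 4: 14}
Shortest distance to 3 = 10, path = [0, 3]


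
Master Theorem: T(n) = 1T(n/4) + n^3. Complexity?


a=1, b=4, c=3. log_4(1)=0 < c=3. Case 3: O(n^c) = O(n^3)
Complexity: O(n^3)


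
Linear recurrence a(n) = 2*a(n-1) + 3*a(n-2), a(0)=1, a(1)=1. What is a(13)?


Build bottom-up:
...a(11)=88573, a(12)=265721, a(13)=2*265721+3*88573=797161


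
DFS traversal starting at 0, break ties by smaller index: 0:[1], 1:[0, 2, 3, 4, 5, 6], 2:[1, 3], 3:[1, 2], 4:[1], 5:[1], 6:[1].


DFS stack-based: start with [0]
Visit order: [0, 1, 2, 3, 4, 5, 6]


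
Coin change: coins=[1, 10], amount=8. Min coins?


dp[0]=0; dp[i]=1+min(dp[i-c] for c in coins)
...dp[3]=3, dp[4]=4, dp[5]=5, dp[6]=6, dp[7]=7, dp[8]=8
Minimum coins for 8 = 8


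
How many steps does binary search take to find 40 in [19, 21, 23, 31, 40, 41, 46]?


Search for 40:
[0,6] mid=3 arr[3]=31
[4,6] mid=5 arr[5]=41
[4,4] mid=4 arr[4]=40
Total: 3 comparisons


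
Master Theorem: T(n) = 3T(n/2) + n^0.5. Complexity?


a=3, b=2, c=0.5. log_2(3)=1.585 > c=0.5. Case 1: O(n^log_b(a)) = O(n^1.585)
Complexity: O(n^1.585)


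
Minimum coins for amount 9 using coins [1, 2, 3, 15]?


dp[0]=0; dp[i]=1+min(dp[i-c] for c in coins)
...dp[4]=2, dp[5]=2, dp[6]=2, dp[7]=3, dp[8]=3, dp[9]=3
Minimum coins for 9 = 3


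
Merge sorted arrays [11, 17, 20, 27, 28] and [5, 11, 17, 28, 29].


Compare heads, take smaller each step.
Merged: [5, 11, 11, 17, 17, 20, 27, 28, 28, 29]


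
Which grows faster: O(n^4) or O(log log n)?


double-logarithmic grows slower than quartic
O(log log n) is asymptotically smaller; O(n^4) grows faster


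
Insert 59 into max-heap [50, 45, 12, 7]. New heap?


Append 59: [50, 45, 12, 7, 59]
Bubble up: swap idx 4(59) with idx 1(45); swap idx 1(59) with idx 0(50)
Result: [59, 50, 12, 7, 45]


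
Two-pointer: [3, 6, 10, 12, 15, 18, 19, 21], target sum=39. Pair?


Two pointers: lo=0, hi=7
Found pair: (18, 21) summing to 39


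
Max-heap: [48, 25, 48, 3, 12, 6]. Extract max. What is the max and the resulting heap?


Max = 48
Replace root with last, heapify down
Resulting heap: [48, 25, 6, 3, 12]


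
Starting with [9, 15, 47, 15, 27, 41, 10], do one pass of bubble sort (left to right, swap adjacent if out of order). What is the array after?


After one pass: [9, 15, 15, 27, 41, 10, 47]


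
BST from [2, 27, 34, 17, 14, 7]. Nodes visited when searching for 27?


BST root = 2
Search for 27: compare at each node
Path: [2, 27]


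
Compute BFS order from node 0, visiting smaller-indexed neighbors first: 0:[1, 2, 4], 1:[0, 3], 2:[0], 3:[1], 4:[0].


BFS queue: start with [0]
Visit order: [0, 1, 2, 4, 3]


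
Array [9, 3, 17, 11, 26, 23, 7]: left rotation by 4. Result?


Left rotate by 4: [26, 23, 7, 9, 3, 17, 11]


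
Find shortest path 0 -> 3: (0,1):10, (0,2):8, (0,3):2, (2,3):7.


Dijkstra from 0:
Distances: {0: 0, 1: 10, 2: 8, 3: 2}
Shortest distance to 3 = 2, path = [0, 3]


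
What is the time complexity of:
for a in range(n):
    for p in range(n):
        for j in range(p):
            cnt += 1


Per nesting level: O(n) * O(n) * O(n) [triangular over p] = O(n^3)
Complexity: O(n^3)


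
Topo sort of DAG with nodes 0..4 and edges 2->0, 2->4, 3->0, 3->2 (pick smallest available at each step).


Kahn's algorithm, process smallest node first
Order: [1, 3, 2, 0, 4]


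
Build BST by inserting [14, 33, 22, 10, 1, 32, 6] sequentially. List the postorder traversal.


Root = 14; build tree by BST insertion.
Postorder traversal: [6, 1, 10, 32, 22, 33, 14]


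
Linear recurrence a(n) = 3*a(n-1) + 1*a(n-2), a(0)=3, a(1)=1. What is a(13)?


Build bottom-up:
...a(11)=269992, a(12)=891723, a(13)=3*891723+1*269992=2945161


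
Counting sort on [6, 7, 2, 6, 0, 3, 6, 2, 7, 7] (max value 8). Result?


Count array: [1, 0, 2, 1, 0, 0, 3, 3, 0]
Reconstruct: [0, 2, 2, 3, 6, 6, 6, 7, 7, 7]


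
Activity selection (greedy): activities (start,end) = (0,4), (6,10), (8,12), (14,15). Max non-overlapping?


Greedy: pick earliest-ending, then skip overlaps.
Selected (3 activities): [(0, 4), (6, 10), (14, 15)]


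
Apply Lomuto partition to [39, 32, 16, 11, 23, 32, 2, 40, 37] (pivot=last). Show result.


Elements <= 37 go left of pivot.
Result: [32, 16, 11, 23, 32, 2, 37, 40, 39], pivot at index 6


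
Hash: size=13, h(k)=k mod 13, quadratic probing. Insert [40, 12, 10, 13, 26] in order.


Insertions: 40->slot 1; 12->slot 12; 10->slot 10; 13->slot 0; 26->slot 4
Table: [13, 40, None, None, 26, None, None, None, None, None, 10, None, 12]


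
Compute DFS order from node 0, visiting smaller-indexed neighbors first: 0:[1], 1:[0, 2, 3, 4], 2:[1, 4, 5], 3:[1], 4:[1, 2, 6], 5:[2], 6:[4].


DFS stack-based: start with [0]
Visit order: [0, 1, 2, 4, 6, 5, 3]


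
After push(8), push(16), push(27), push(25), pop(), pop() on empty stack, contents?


push(8) -> [8]
push(16) -> [8, 16]
push(27) -> [8, 16, 27]
push(25) -> [8, 16, 27, 25]
pop() returns 25 -> [8, 16, 27]
pop() returns 27 -> [8, 16]
Final stack (bottom to top): [8, 16]


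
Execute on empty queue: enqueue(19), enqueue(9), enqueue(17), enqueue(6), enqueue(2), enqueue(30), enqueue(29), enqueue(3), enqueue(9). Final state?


enqueue(19) -> [19]
enqueue(9) -> [19, 9]
enqueue(17) -> [19, 9, 17]
enqueue(6) -> [19, 9, 17, 6]
enqueue(2) -> [19, 9, 17, 6, 2]
enqueue(30) -> [19, 9, 17, 6, 2, 30]
enqueue(29) -> [19, 9, 17, 6, 2, 30, 29]
enqueue(3) -> [19, 9, 17, 6, 2, 30, 29, 3]
enqueue(9) -> [19, 9, 17, 6, 2, 30, 29, 3, 9]
Final queue (front to back): [19, 9, 17, 6, 2, 30, 29, 3, 9]


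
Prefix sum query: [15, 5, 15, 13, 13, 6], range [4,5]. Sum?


Prefix sums: [0, 15, 20, 35, 48, 61, 67]
Sum[4..5] = prefix[6] - prefix[4] = 67 - 48 = 19


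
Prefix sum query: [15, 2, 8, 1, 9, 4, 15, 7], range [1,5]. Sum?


Prefix sums: [0, 15, 17, 25, 26, 35, 39, 54, 61]
Sum[1..5] = prefix[6] - prefix[1] = 39 - 15 = 24


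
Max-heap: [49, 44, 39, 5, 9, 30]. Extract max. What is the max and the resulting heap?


Max = 49
Replace root with last, heapify down
Resulting heap: [44, 30, 39, 5, 9]


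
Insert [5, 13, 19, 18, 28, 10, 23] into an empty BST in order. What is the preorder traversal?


Root = 5; build tree by BST insertion.
Preorder traversal: [5, 13, 10, 19, 18, 28, 23]


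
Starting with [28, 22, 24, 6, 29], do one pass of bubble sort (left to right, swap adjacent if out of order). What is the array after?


After one pass: [22, 24, 6, 28, 29]


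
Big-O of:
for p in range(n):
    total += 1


Per nesting level: O(n) = O(n)
Complexity: O(n)


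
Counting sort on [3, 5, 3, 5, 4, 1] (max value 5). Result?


Count array: [0, 1, 0, 2, 1, 2]
Reconstruct: [1, 3, 3, 4, 5, 5]


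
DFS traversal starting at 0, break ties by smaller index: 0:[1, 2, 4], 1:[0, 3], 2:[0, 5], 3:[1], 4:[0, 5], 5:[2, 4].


DFS stack-based: start with [0]
Visit order: [0, 1, 3, 2, 5, 4]


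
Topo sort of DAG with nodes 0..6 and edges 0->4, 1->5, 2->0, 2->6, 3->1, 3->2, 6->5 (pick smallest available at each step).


Kahn's algorithm, process smallest node first
Order: [3, 1, 2, 0, 4, 6, 5]


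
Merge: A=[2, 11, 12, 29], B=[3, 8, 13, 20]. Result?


Compare heads, take smaller each step.
Merged: [2, 3, 8, 11, 12, 13, 20, 29]


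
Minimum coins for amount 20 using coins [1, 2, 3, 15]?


dp[0]=0; dp[i]=1+min(dp[i-c] for c in coins)
...dp[15]=1, dp[16]=2, dp[17]=2, dp[18]=2, dp[19]=3, dp[20]=3
Minimum coins for 20 = 3


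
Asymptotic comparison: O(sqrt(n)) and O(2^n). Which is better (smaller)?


sublinear grows slower than exponential
O(sqrt(n)) is asymptotically smaller; O(2^n) grows faster


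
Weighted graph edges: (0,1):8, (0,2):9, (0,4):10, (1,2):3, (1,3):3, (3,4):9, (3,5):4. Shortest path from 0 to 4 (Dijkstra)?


Dijkstra from 0:
Distances: {0: 0, 1: 8, 2: 9, 3: 11, 4: 10, 5: 15}
Shortest distance to 4 = 10, path = [0, 4]


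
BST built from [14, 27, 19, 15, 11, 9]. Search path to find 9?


BST root = 14
Search for 9: compare at each node
Path: [14, 11, 9]


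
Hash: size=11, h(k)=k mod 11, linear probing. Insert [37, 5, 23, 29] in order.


Insertions: 37->slot 4; 5->slot 5; 23->slot 1; 29->slot 7
Table: [None, 23, None, None, 37, 5, None, 29, None, None, None]


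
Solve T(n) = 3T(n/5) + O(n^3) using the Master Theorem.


a=3, b=5, c=3. log_5(3)=0.683 < c=3. Case 3: O(n^c) = O(n^3)
Complexity: O(n^3)


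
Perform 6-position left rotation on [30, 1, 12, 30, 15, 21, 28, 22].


Left rotate by 6: [28, 22, 30, 1, 12, 30, 15, 21]


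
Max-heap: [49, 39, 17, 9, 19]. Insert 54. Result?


Append 54: [49, 39, 17, 9, 19, 54]
Bubble up: swap idx 5(54) with idx 2(17); swap idx 2(54) with idx 0(49)
Result: [54, 39, 49, 9, 19, 17]


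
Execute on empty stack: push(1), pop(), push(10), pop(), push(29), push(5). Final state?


push(1) -> [1]
pop() returns 1 -> []
push(10) -> [10]
pop() returns 10 -> []
push(29) -> [29]
push(5) -> [29, 5]
Final stack (bottom to top): [29, 5]


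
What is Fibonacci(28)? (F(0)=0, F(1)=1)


F(n)=F(n-1)+F(n-2)
...F(26)=121393, F(27)=196418, F(28)=317811


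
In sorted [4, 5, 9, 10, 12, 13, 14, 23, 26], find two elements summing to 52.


Two pointers: lo=0, hi=8
No pair sums to 52


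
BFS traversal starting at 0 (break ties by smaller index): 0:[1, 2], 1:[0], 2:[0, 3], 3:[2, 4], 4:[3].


BFS queue: start with [0]
Visit order: [0, 1, 2, 3, 4]


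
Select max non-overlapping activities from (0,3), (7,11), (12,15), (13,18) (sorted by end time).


Greedy: pick earliest-ending, then skip overlaps.
Selected (3 activities): [(0, 3), (7, 11), (12, 15)]
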